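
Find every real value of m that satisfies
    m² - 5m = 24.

m = -3 or m = 8

Bring every term to one side: m² - 5m - 24 = 0.
Factor: (m - 8)(m + 3) = 0.
So m = 8 or m = -3.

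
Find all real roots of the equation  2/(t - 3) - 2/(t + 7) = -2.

t = -5.873 or t = 1.873

Multiply both sides by (t - 3)(t + 7):
2(t + 7) - 2(t - 3) = -2(t - 3)(t + 7).
Expand and collect terms: -2t² - 8t + 22 = 0.
By the quadratic formula, t = (8 ± √240) / -4, so t ≈ -5.873 or t ≈ 1.873.
Neither value makes a denominator zero (t ≠ 3, t ≠ -7), so both are valid.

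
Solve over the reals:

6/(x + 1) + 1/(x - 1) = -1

Multiply both sides by (x + 1)(x - 1):
6(x - 1) + (x + 1) = -(x + 1)(x - 1).
Expand and collect terms: -x^2 - 7x + 6 = 0.
By the quadratic formula, x = (7 +/- sqrt(73)) / -2, so x ~= -7.772 or x ~= 0.772.
Neither value makes a denominator zero (x != -1, x != 1), so both are valid.

x = -7.772 or x = 0.772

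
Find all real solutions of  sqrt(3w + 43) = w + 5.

Square both sides: 3w + 43 = (w + 5)^2.
Expand and rearrange: w^2 + 7w - 18 = 0.
Solving gives w = 2 or w = -9.
Check each candidate in the original equation:
  w = 2: sqrt(49) = 7, while w + 5 = 7 — valid.
  w = -9: sqrt(16) = 4, while w + 5 = -4 — extraneous.

w = 2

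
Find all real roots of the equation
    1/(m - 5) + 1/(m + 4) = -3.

m = -4.3457 or m = 4.679

Multiply both sides by (m - 5)(m + 4):
(m + 4) + (m - 5) = -3(m - 5)(m + 4).
Expand and collect terms: -3m² + m + 61 = 0.
By the quadratic formula, m = (-1 ± √733) / -6, so m ≈ -4.3457 or m ≈ 4.679.
Neither value makes a denominator zero (m ≠ 5, m ≠ -4), so both are valid.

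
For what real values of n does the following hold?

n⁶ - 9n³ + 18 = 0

n = 1.4422 or n = 1.8171

Let u = n³. The equation becomes u² - 9u + 18 = 0.
Factor: (u - 3)(u - 6) = 0, so u = 3 or u = 6.
n³ = 3 gives n = ∛(3) ≈ 1.4422.
n³ = 6 gives n = ∛(6) ≈ 1.8171.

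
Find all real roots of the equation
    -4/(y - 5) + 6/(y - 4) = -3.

Multiply both sides by (y - 5)(y - 4):
-4(y - 4) + 6(y - 5) = -3(y - 5)(y - 4).
Expand and collect terms: -3y² + 25y - 46 = 0.
By the quadratic formula, y = (-25 ± √73) / -6, so y ≈ 2.7427 or y ≈ 5.5907.
Neither value makes a denominator zero (y ≠ 5, y ≠ 4), so both are valid.

y = 2.7427 or y = 5.5907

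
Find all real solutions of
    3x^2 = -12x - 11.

Rearrange to standard form: 3x^2 + 12x + 11 = 0.
Discriminant: (12)^2 - 4*3*11 = 12.
Quadratic formula: x = (-12 +/- sqrt(12)) / 6.
So x = -2 + sqrt(3)/3 ~= -1.4226 or x = -2 - sqrt(3)/3 ~= -2.5774.

x = -2.5774 or x = -1.4226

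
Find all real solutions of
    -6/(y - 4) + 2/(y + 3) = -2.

Multiply both sides by (y - 4)(y + 3):
-6(y + 3) + 2(y - 4) = -2(y - 4)(y + 3).
Expand and collect terms: -2y² + 6y + 50 = 0.
By the quadratic formula, y = (-6 ± √436) / -4, so y ≈ -3.7202 or y ≈ 6.7202.
Neither value makes a denominator zero (y ≠ 4, y ≠ -3), so both are valid.

y = -3.7202 or y = 6.7202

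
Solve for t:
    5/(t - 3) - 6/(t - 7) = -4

t = 2.0403 or t = 8.2097

Multiply both sides by (t - 3)(t - 7):
5(t - 7) - 6(t - 3) = -4(t - 3)(t - 7).
Expand and collect terms: -4t^2 + 41t - 67 = 0.
By the quadratic formula, t = (-41 +/- sqrt(609)) / -8, so t ~= 2.0403 or t ~= 8.2097.
Neither value makes a denominator zero (t != 3, t != 7), so both are valid.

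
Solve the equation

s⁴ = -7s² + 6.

s = -0.8786 or s = 0.8786

Let u = s². The equation becomes u² + 7u - 6 = 0.
By the quadratic formula, u = -7/2 + √(73)/2 or u = -√(73)/2 - 7/2.
s² = -7/2 + √(73)/2 gives s = ±√(-7/2 + √(73)/2) ≈ ±0.8786.
s² = -√(73)/2 - 7/2 < 0 has no real solution.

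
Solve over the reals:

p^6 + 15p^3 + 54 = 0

Let u = p^3. The equation becomes u^2 + 15u + 54 = 0.
Factor: (u + 6)(u + 9) = 0, so u = -6 or u = -9.
p^3 = -6 gives p = -(6)^(1/3) ~= -1.8171.
p^3 = -9 gives p = -(9)^(1/3) ~= -2.0801.

p = -2.0801 or p = -1.8171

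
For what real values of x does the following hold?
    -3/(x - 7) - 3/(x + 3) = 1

x = -6.831 or x = 4.831

Multiply both sides by (x - 7)(x + 3):
-3(x + 3) - 3(x - 7) = (x - 7)(x + 3).
Expand and collect terms: x^2 + 2x - 33 = 0.
By the quadratic formula, x = (-2 +/- sqrt(136)) / 2, so x ~= 4.831 or x ~= -6.831.
Neither value makes a denominator zero (x != 7, x != -3), so both are valid.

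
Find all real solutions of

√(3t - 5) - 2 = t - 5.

Isolate the radical: √(3t - 5) = t - 3.
Square both sides: 3t - 5 = (t - 3)².
Expand and rearrange: t² - 9t + 14 = 0.
Solving gives t = 7 or t = 2.
Check each candidate in the original equation:
  t = 7: √(16) = 4, while t - 3 = 4 — valid.
  t = 2: √(1) = 1, while t - 3 = -1 — extraneous.

t = 7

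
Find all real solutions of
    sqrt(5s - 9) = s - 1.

s = 2 or s = 5

Square both sides: 5s - 9 = (s - 1)^2.
Expand and rearrange: s^2 - 7s + 10 = 0.
Solving gives s = 5 or s = 2.
Check each candidate in the original equation:
  s = 5: sqrt(16) = 4, while s - 1 = 4 — valid.
  s = 2: sqrt(1) = 1, while s - 1 = 1 — valid.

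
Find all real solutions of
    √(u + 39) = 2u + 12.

Square both sides: u + 39 = (2u + 12)².
Expand and rearrange: 4u² + 47u + 105 = 0.
Solving gives u = -3 or u = -8.75.
Check each candidate in the original equation:
  u = -3: √(36) = 6, while 2u + 12 = 6 — valid.
  u = -8.75: √(30.25) = 5.5, while 2u + 12 = -5.5 — extraneous.

u = -3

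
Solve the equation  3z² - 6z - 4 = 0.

Discriminant: (-6)² − 4·3·(-4) = 84.
Quadratic formula: z = (6 ± √84) / 6.
So z = 1 + √(21)/3 ≈ 2.5275 or z = 1 - √(21)/3 ≈ -0.5275.

z = -0.5275 or z = 2.5275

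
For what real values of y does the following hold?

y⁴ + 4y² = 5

y = -1 or y = 1

Let u = y². The equation becomes u² + 4u - 5 = 0.
Factor: (u + 5)(u - 1) = 0, so u = -5 or u = 1.
y² = -5 < 0 has no real solution.
y² = 1 gives y = ±1.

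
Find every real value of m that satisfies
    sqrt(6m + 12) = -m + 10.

m = 4

Square both sides: 6m + 12 = (-m + 10)^2.
Expand and rearrange: m^2 - 26m + 88 = 0.
Solving gives m = 22 or m = 4.
Check each candidate in the original equation:
  m = 22: sqrt(144) = 12, while -m + 10 = -12 — extraneous.
  m = 4: sqrt(36) = 6, while -m + 10 = 6 — valid.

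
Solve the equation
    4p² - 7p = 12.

Rearrange to standard form: 4p² - 7p - 12 = 0.
Discriminant: (-7)² − 4·4·(-12) = 241.
Quadratic formula: p = (7 ± √241) / 8.
So p = 7/8 + √(241)/8 ≈ 2.8155 or p = 7/8 - √(241)/8 ≈ -1.0655.

p = -1.0655 or p = 2.8155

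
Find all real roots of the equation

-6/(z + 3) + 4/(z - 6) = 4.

z = -4.3681 or z = 6.8681

Multiply both sides by (z + 3)(z - 6):
-6(z - 6) + 4(z + 3) = 4(z + 3)(z - 6).
Expand and collect terms: 4z^2 - 10z - 120 = 0.
By the quadratic formula, z = (10 +/- sqrt(2020)) / 8, so z ~= 6.8681 or z ~= -4.3681.
Neither value makes a denominator zero (z != -3, z != 6), so both are valid.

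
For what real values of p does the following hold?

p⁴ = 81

p = -3 or p = 3

Let u = p². The equation becomes u² - 81 = 0.
Factor: (u + 9)(u - 9) = 0, so u = -9 or u = 9.
p² = -9 < 0 has no real solution.
p² = 9 gives p = ±3.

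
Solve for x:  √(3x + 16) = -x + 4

x = 0

Square both sides: 3x + 16 = (-x + 4)².
Expand and rearrange: x² - 11x = 0.
Solving gives x = 11 or x = 0.
Check each candidate in the original equation:
  x = 11: √(49) = 7, while -x + 4 = -7 — extraneous.
  x = 0: √(16) = 4, while -x + 4 = 4 — valid.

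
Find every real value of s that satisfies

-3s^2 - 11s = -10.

s = -4.4207 or s = 0.754

Rearrange to standard form: -3s^2 - 11s + 10 = 0.
Discriminant: (-11)^2 - 4*(-3)*10 = 241.
Quadratic formula: s = (11 +/- sqrt(241)) / (-6).
So s = -sqrt(241)/6 - 11/6 ~= -4.4207 or s = -11/6 + sqrt(241)/6 ~= 0.754.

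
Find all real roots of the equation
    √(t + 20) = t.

Square both sides: t + 20 = (t)².
Expand and rearrange: t² - t - 20 = 0.
Solving gives t = 5 or t = -4.
Check each candidate in the original equation:
  t = 5: √(25) = 5, while t = 5 — valid.
  t = -4: √(16) = 4, while t = -4 — extraneous.

t = 5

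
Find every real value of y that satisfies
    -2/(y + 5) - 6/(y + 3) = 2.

y = -7.7321 or y = -4.2679

Multiply both sides by (y + 5)(y + 3):
-2(y + 3) - 6(y + 5) = 2(y + 5)(y + 3).
Expand and collect terms: 2y² + 24y + 66 = 0.
By the quadratic formula, y = (-24 ± √48) / 4, so y ≈ -4.2679 or y ≈ -7.7321.
Neither value makes a denominator zero (y ≠ -5, y ≠ -3), so both are valid.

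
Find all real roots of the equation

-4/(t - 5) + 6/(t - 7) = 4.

t = 4.3625 or t = 8.1375

Multiply both sides by (t - 5)(t - 7):
-4(t - 7) + 6(t - 5) = 4(t - 5)(t - 7).
Expand and collect terms: 4t^2 - 50t + 142 = 0.
By the quadratic formula, t = (50 +/- sqrt(228)) / 8, so t ~= 8.1375 or t ~= 4.3625.
Neither value makes a denominator zero (t != 5, t != 7), so both are valid.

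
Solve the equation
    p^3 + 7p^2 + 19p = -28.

Rearrange: p^3 + 7p^2 + 19p + 28 = 0.
Possible rational roots are divisors of 28. Testing p = -4 gives 0, so (p + 4) is a factor.
Divide: p^3 + 7p^2 + 19p + 28 = (p + 4)(p^2 + 3p + 7).
The quadratic p^2 + 3p + 7 has discriminant -19 < 0, so no further real roots.

p = -4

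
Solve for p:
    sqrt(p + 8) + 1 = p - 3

Isolate the radical: sqrt(p + 8) = p - 4.
Square both sides: p + 8 = (p - 4)^2.
Expand and rearrange: p^2 - 9p + 8 = 0.
Solving gives p = 8 or p = 1.
Check each candidate in the original equation:
  p = 8: sqrt(16) = 4, while p - 4 = 4 — valid.
  p = 1: sqrt(9) = 3, while p - 4 = -3 — extraneous.

p = 8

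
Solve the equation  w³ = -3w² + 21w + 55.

w = -5 or w = -2.4641 or w = 4.4641

Rearrange: w³ + 3w² - 21w - 55 = 0.
Possible rational roots are divisors of -55. Testing w = -5 gives 0, so (w + 5) is a factor.
Divide: w³ + 3w² - 21w - 55 = (w + 5)(w² - 2w - 11).
Apply the quadratic formula to w² - 2w - 11 = 0: w = (2 ± √48)/2, i.e. w ≈ 4.4641 or w ≈ -2.4641.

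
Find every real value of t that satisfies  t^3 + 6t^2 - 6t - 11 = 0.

t = -6.6533 or t = -1 or t = 1.6533

Possible rational roots are divisors of -11. Testing t = -1 gives 0, so (t + 1) is a factor.
Divide: t^3 + 6t^2 - 6t - 11 = (t + 1)(t^2 + 5t - 11).
Apply the quadratic formula to t^2 + 5t - 11 = 0: t = (-5 +/- sqrt(69))/2, i.e. t ~= 1.6533 or t ~= -6.6533.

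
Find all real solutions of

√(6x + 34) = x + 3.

x = 5

Square both sides: 6x + 34 = (x + 3)².
Expand and rearrange: x² - 25 = 0.
Solving gives x = 5 or x = -5.
Check each candidate in the original equation:
  x = 5: √(64) = 8, while x + 3 = 8 — valid.
  x = -5: √(4) = 2, while x + 3 = -2 — extraneous.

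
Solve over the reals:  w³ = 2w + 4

Rearrange: w³ - 2w - 4 = 0.
Possible rational roots are divisors of -4. Testing w = 2 gives 0, so (w - 2) is a factor.
Divide: w³ - 2w - 4 = (w - 2)(w² + 2w + 2).
The quadratic w² + 2w + 2 has discriminant -4 < 0, so no further real roots.

w = 2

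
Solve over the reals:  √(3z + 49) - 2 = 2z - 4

z = 5

Isolate the radical: √(3z + 49) = 2z - 2.
Square both sides: 3z + 49 = (2z - 2)².
Expand and rearrange: 4z² - 11z - 45 = 0.
Solving gives z = 5 or z = -2.25.
Check each candidate in the original equation:
  z = 5: √(64) = 8, while 2z - 2 = 8 — valid.
  z = -2.25: √(42.25) = 6.5, while 2z - 2 = -6.5 — extraneous.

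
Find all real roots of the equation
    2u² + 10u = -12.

u = -3 or u = -2

Bring every term to one side: 2u² + 10u + 12 = 0.
Factor: 2(u + 3)(u + 2) = 0.
So u = -3 or u = -2.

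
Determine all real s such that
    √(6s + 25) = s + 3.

s = 4

Square both sides: 6s + 25 = (s + 3)².
Expand and rearrange: s² - 16 = 0.
Solving gives s = 4 or s = -4.
Check each candidate in the original equation:
  s = 4: √(49) = 7, while s + 3 = 7 — valid.
  s = -4: √(1) = 1, while s + 3 = -1 — extraneous.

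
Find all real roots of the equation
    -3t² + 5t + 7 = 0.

t = -0.9067 or t = 2.5734

Discriminant: (5)² − 4·(-3)·7 = 109.
Quadratic formula: t = (-5 ± √109) / (-6).
So t = 5/6 - √(109)/6 ≈ -0.9067 or t = 5/6 + √(109)/6 ≈ 2.5734.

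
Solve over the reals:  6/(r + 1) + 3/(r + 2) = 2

r = -1.7122 or r = 3.2122

Multiply both sides by (r + 1)(r + 2):
6(r + 2) + 3(r + 1) = 2(r + 1)(r + 2).
Expand and collect terms: 2r^2 - 3r - 11 = 0.
By the quadratic formula, r = (3 +/- sqrt(97)) / 4, so r ~= 3.2122 or r ~= -1.7122.
Neither value makes a denominator zero (r != -1, r != -2), so both are valid.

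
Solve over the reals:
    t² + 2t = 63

t = -9 or t = 7

Bring every term to one side: t² + 2t - 63 = 0.
Factor: (t - 7)(t + 9) = 0.
So t = 7 or t = -9.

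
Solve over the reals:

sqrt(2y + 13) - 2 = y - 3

Isolate the radical: sqrt(2y + 13) = y - 1.
Square both sides: 2y + 13 = (y - 1)^2.
Expand and rearrange: y^2 - 4y - 12 = 0.
Solving gives y = 6 or y = -2.
Check each candidate in the original equation:
  y = 6: sqrt(25) = 5, while y - 1 = 5 — valid.
  y = -2: sqrt(9) = 3, while y - 1 = -3 — extraneous.

y = 6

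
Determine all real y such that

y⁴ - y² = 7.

y = -1.7868 or y = 1.7868

Let u = y². The equation becomes u² - u - 7 = 0.
By the quadratic formula, u = 1/2 + √(29)/2 or u = 1/2 - √(29)/2.
y² = 1/2 + √(29)/2 gives y = ±√(1/2 + √(29)/2) ≈ ±1.7868.
y² = 1/2 - √(29)/2 < 0 has no real solution.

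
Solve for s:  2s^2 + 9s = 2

Rearrange to standard form: 2s^2 + 9s - 2 = 0.
Discriminant: (9)^2 - 4*2*(-2) = 97.
Quadratic formula: s = (-9 +/- sqrt(97)) / 4.
So s = -9/4 + sqrt(97)/4 ~= 0.2122 or s = -sqrt(97)/4 - 9/4 ~= -4.7122.

s = -4.7122 or s = 0.2122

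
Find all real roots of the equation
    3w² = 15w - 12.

Bring every term to one side: 3w² - 15w + 12 = 0.
Factor: 3(w - 1)(w - 4) = 0.
So w = 1 or w = 4.

w = 1 or w = 4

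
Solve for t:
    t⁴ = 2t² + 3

Let u = t². The equation becomes u² - 2u - 3 = 0.
Factor: (u + 1)(u - 3) = 0, so u = -1 or u = 3.
t² = -1 < 0 has no real solution.
t² = 3 gives t = ±√(3) ≈ ±1.7321.

t = -1.7321 or t = 1.7321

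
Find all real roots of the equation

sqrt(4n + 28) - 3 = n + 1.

Isolate the radical: sqrt(4n + 28) = n + 4.
Square both sides: 4n + 28 = (n + 4)^2.
Expand and rearrange: n^2 + 4n - 12 = 0.
Solving gives n = 2 or n = -6.
Check each candidate in the original equation:
  n = 2: sqrt(36) = 6, while n + 4 = 6 — valid.
  n = -6: sqrt(4) = 2, while n + 4 = -2 — extraneous.

n = 2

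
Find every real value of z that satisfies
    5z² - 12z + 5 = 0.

z = 0.5367 or z = 1.8633

Discriminant: (-12)² − 4·5·5 = 44.
Quadratic formula: z = (12 ± √44) / 10.
So z = √(11)/5 + 6/5 ≈ 1.8633 or z = 6/5 - √(11)/5 ≈ 0.5367.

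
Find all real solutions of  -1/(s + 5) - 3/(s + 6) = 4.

Multiply both sides by (s + 5)(s + 6):
-(s + 6) - 3(s + 5) = 4(s + 5)(s + 6).
Expand and collect terms: 4s^2 + 48s + 141 = 0.
By the quadratic formula, s = (-48 +/- sqrt(48)) / 8, so s ~= -5.134 or s ~= -6.866.
Neither value makes a denominator zero (s != -5, s != -6), so both are valid.

s = -6.866 or s = -5.134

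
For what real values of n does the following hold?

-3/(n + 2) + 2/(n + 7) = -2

Multiply both sides by (n + 2)(n + 7):
-3(n + 7) + 2(n + 2) = -2(n + 2)(n + 7).
Expand and collect terms: -2n^2 - 17n - 11 = 0.
By the quadratic formula, n = (17 +/- sqrt(201)) / -4, so n ~= -7.7944 or n ~= -0.7056.
Neither value makes a denominator zero (n != -2, n != -7), so both are valid.

n = -7.7944 or n = -0.7056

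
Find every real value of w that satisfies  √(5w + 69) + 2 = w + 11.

w = -1

Isolate the radical: √(5w + 69) = w + 9.
Square both sides: 5w + 69 = (w + 9)².
Expand and rearrange: w² + 13w + 12 = 0.
Solving gives w = -1 or w = -12.
Check each candidate in the original equation:
  w = -1: √(64) = 8, while w + 9 = 8 — valid.
  w = -12: √(9) = 3, while w + 9 = -3 — extraneous.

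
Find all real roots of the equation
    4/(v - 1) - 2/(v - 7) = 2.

v = 4 or v = 5

Multiply both sides by (v - 1)(v - 7):
4(v - 7) - 2(v - 1) = 2(v - 1)(v - 7).
Expand and collect terms: 2v^2 - 18v + 40 = 0.
Factor or apply the quadratic formula: v = 5 or v = 4.
Neither value makes a denominator zero (v != 1, v != 7), so both are valid.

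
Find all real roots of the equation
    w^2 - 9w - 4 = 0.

Discriminant: (-9)^2 - 4*1*(-4) = 97.
Quadratic formula: w = (9 +/- sqrt(97)) / 2.
So w = 9/2 + sqrt(97)/2 ~= 9.4244 or w = 9/2 - sqrt(97)/2 ~= -0.4244.

w = -0.4244 or w = 9.4244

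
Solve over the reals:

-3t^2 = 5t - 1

Rearrange to standard form: -3t^2 - 5t + 1 = 0.
Discriminant: (-5)^2 - 4*(-3)*1 = 37.
Quadratic formula: t = (5 +/- sqrt(37)) / (-6).
So t = -sqrt(37)/6 - 5/6 ~= -1.8471 or t = -5/6 + sqrt(37)/6 ~= 0.1805.

t = -1.8471 or t = 0.1805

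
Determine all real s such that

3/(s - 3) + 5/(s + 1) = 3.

s = 0.2251 or s = 4.4415

Multiply both sides by (s - 3)(s + 1):
3(s + 1) + 5(s - 3) = 3(s - 3)(s + 1).
Expand and collect terms: 3s^2 - 14s + 3 = 0.
By the quadratic formula, s = (14 +/- sqrt(160)) / 6, so s ~= 4.4415 or s ~= 0.2251.
Neither value makes a denominator zero (s != 3, s != -1), so both are valid.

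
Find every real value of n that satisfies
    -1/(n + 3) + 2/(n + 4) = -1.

n = -5.4142 or n = -2.5858

Multiply both sides by (n + 3)(n + 4):
-(n + 4) + 2(n + 3) = -(n + 3)(n + 4).
Expand and collect terms: -n^2 - 8n - 14 = 0.
By the quadratic formula, n = (8 +/- sqrt(8)) / -2, so n ~= -5.4142 or n ~= -2.5858.
Neither value makes a denominator zero (n != -3, n != -4), so both are valid.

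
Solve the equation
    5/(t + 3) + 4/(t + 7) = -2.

Multiply both sides by (t + 3)(t + 7):
5(t + 7) + 4(t + 3) = -2(t + 3)(t + 7).
Expand and collect terms: -2t^2 - 29t - 89 = 0.
By the quadratic formula, t = (29 +/- sqrt(129)) / -4, so t ~= -10.0895 or t ~= -4.4105.
Neither value makes a denominator zero (t != -3, t != -7), so both are valid.

t = -10.0895 or t = -4.4105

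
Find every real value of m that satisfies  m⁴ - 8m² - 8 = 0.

m = -2.9831 or m = 2.9831

Let u = m². The equation becomes u² - 8u - 8 = 0.
By the quadratic formula, u = 4 + 2·√(6) or u = 4 - 2·√(6).
m² = 4 + 2·√(6) gives m = ±√(4 + 2·√(6)) ≈ ±2.9831.
m² = 4 - 2·√(6) < 0 has no real solution.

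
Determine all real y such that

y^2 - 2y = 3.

y = -1 or y = 3

Bring every term to one side: y^2 - 2y - 3 = 0.
Factor: (y - 3)(y + 1) = 0.
So y = 3 or y = -1.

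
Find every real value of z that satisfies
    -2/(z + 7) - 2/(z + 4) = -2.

z = -6.3028 or z = -2.6972

Multiply both sides by (z + 7)(z + 4):
-2(z + 4) - 2(z + 7) = -2(z + 7)(z + 4).
Expand and collect terms: -2z² - 18z - 34 = 0.
By the quadratic formula, z = (18 ± √52) / -4, so z ≈ -6.3028 or z ≈ -2.6972.
Neither value makes a denominator zero (z ≠ -7, z ≠ -4), so both are valid.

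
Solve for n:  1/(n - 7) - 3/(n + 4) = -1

n = -0.5414 or n = 5.5414

Multiply both sides by (n - 7)(n + 4):
(n + 4) - 3(n - 7) = -(n - 7)(n + 4).
Expand and collect terms: -n² + 5n + 3 = 0.
By the quadratic formula, n = (-5 ± √37) / -2, so n ≈ -0.5414 or n ≈ 5.5414.
Neither value makes a denominator zero (n ≠ 7, n ≠ -4), so both are valid.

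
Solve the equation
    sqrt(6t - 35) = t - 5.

t = 6 or t = 10

Square both sides: 6t - 35 = (t - 5)^2.
Expand and rearrange: t^2 - 16t + 60 = 0.
Solving gives t = 10 or t = 6.
Check each candidate in the original equation:
  t = 10: sqrt(25) = 5, while t - 5 = 5 — valid.
  t = 6: sqrt(1) = 1, while t - 5 = 1 — valid.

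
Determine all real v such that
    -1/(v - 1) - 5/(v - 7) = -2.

Multiply both sides by (v - 1)(v - 7):
-(v - 7) - 5(v - 1) = -2(v - 1)(v - 7).
Expand and collect terms: -2v² + 22v - 26 = 0.
By the quadratic formula, v = (-22 ± √276) / -4, so v ≈ 1.3467 or v ≈ 9.6533.
Neither value makes a denominator zero (v ≠ 1, v ≠ 7), so both are valid.

v = 1.3467 or v = 9.6533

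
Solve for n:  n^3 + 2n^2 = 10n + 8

n = -4 or n = -0.7321 or n = 2.7321

Rearrange: n^3 + 2n^2 - 10n - 8 = 0.
Possible rational roots are divisors of -8. Testing n = -4 gives 0, so (n + 4) is a factor.
Divide: n^3 + 2n^2 - 10n - 8 = (n + 4)(n^2 - 2n - 2).
Apply the quadratic formula to n^2 - 2n - 2 = 0: n = (2 +/- sqrt(12))/2, i.e. n ~= 2.7321 or n ~= -0.7321.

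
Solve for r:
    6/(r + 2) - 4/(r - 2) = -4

r = -3.2604 or r = 2.7604

Multiply both sides by (r + 2)(r - 2):
6(r - 2) - 4(r + 2) = -4(r + 2)(r - 2).
Expand and collect terms: -4r² - 2r + 36 = 0.
By the quadratic formula, r = (2 ± √580) / -8, so r ≈ -3.2604 or r ≈ 2.7604.
Neither value makes a denominator zero (r ≠ -2, r ≠ 2), so both are valid.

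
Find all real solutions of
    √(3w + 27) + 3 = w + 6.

Isolate the radical: √(3w + 27) = w + 3.
Square both sides: 3w + 27 = (w + 3)².
Expand and rearrange: w² + 3w - 18 = 0.
Solving gives w = 3 or w = -6.
Check each candidate in the original equation:
  w = 3: √(36) = 6, while w + 3 = 6 — valid.
  w = -6: √(9) = 3, while w + 3 = -3 — extraneous.

w = 3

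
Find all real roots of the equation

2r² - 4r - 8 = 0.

Discriminant: (-4)² − 4·2·(-8) = 80.
Quadratic formula: r = (4 ± √80) / 4.
So r = 1 + √(5) ≈ 3.2361 or r = 1 - √(5) ≈ -1.2361.

r = -1.2361 or r = 3.2361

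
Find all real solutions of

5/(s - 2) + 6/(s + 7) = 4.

s = -5.7093 or s = 3.4593

Multiply both sides by (s - 2)(s + 7):
5(s + 7) + 6(s - 2) = 4(s - 2)(s + 7).
Expand and collect terms: 4s² + 9s - 79 = 0.
By the quadratic formula, s = (-9 ± √1345) / 8, so s ≈ 3.4593 or s ≈ -5.7093.
Neither value makes a denominator zero (s ≠ 2, s ≠ -7), so both are valid.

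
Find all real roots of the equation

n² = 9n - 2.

n = 0.228 or n = 8.772

Rearrange to standard form: n² - 9n + 2 = 0.
Discriminant: (-9)² − 4·1·2 = 73.
Quadratic formula: n = (9 ± √73) / 2.
So n = √(73)/2 + 9/2 ≈ 8.772 or n = 9/2 - √(73)/2 ≈ 0.228.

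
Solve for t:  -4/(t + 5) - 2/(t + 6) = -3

Multiply both sides by (t + 5)(t + 6):
-4(t + 6) - 2(t + 5) = -3(t + 5)(t + 6).
Expand and collect terms: -3t^2 - 27t - 56 = 0.
By the quadratic formula, t = (27 +/- sqrt(57)) / -6, so t ~= -5.7583 or t ~= -3.2417.
Neither value makes a denominator zero (t != -5, t != -6), so both are valid.

t = -5.7583 or t = -3.2417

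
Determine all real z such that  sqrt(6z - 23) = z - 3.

z = 4 or z = 8

Square both sides: 6z - 23 = (z - 3)^2.
Expand and rearrange: z^2 - 12z + 32 = 0.
Solving gives z = 8 or z = 4.
Check each candidate in the original equation:
  z = 8: sqrt(25) = 5, while z - 3 = 5 — valid.
  z = 4: sqrt(1) = 1, while z - 3 = 1 — valid.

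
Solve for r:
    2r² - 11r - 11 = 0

Discriminant: (-11)² − 4·2·(-11) = 209.
Quadratic formula: r = (11 ± √209) / 4.
So r = 11/4 + √(209)/4 ≈ 6.3642 or r = 11/4 - √(209)/4 ≈ -0.8642.

r = -0.8642 or r = 6.3642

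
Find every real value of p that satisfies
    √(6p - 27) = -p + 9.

p = 6

Square both sides: 6p - 27 = (-p + 9)².
Expand and rearrange: p² - 24p + 108 = 0.
Solving gives p = 18 or p = 6.
Check each candidate in the original equation:
  p = 18: √(81) = 9, while -p + 9 = -9 — extraneous.
  p = 6: √(9) = 3, while -p + 9 = 3 — valid.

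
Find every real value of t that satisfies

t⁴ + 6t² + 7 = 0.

Let u = t². The equation becomes u² + 6u + 7 = 0.
By the quadratic formula, u = -3 + √(2) or u = -3 - √(2).
t² = -3 + √(2) < 0 has no real solution.
t² = -3 - √(2) < 0 has no real solution.

No real solutions.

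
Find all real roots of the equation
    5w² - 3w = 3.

Rearrange to standard form: 5w² - 3w - 3 = 0.
Discriminant: (-3)² − 4·5·(-3) = 69.
Quadratic formula: w = (3 ± √69) / 10.
So w = 3/10 + √(69)/10 ≈ 1.1307 or w = 3/10 - √(69)/10 ≈ -0.5307.

w = -0.5307 or w = 1.1307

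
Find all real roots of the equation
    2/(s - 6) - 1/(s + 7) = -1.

s = -5.7958 or s = 3.7958

Multiply both sides by (s - 6)(s + 7):
2(s + 7) - (s - 6) = -(s - 6)(s + 7).
Expand and collect terms: -s² - 2s + 22 = 0.
By the quadratic formula, s = (2 ± √92) / -2, so s ≈ -5.7958 or s ≈ 3.7958.
Neither value makes a denominator zero (s ≠ 6, s ≠ -7), so both are valid.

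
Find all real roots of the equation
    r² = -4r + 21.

Bring every term to one side: r² + 4r - 21 = 0.
Factor: (r - 3)(r + 7) = 0.
So r = 3 or r = -7.

r = -7 or r = 3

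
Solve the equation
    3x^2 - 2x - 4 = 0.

x = -0.8685 or x = 1.5352

Discriminant: (-2)^2 - 4*3*(-4) = 52.
Quadratic formula: x = (2 +/- sqrt(52)) / 6.
So x = 1/3 + sqrt(13)/3 ~= 1.5352 or x = 1/3 - sqrt(13)/3 ~= -0.8685.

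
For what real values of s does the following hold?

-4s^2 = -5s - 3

s = -0.443 or s = 1.693

Rearrange to standard form: -4s^2 + 5s + 3 = 0.
Discriminant: (5)^2 - 4*(-4)*3 = 73.
Quadratic formula: s = (-5 +/- sqrt(73)) / (-8).
So s = 5/8 - sqrt(73)/8 ~= -0.443 or s = 5/8 + sqrt(73)/8 ~= 1.693.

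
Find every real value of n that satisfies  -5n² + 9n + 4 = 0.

n = -0.3689 or n = 2.1689

Discriminant: (9)² − 4·(-5)·4 = 161.
Quadratic formula: n = (-9 ± √161) / (-10).
So n = 9/10 - √(161)/10 ≈ -0.3689 or n = 9/10 + √(161)/10 ≈ 2.1689.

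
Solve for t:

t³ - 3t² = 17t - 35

Rearrange: t³ - 3t² - 17t + 35 = 0.
Possible rational roots are divisors of 35. Testing t = 5 gives 0, so (t - 5) is a factor.
Divide: t³ - 3t² - 17t + 35 = (t - 5)(t² + 2t - 7).
Apply the quadratic formula to t² + 2t - 7 = 0: t = (-2 ± √32)/2, i.e. t ≈ 1.8284 or t ≈ -3.8284.

t = -3.8284 or t = 1.8284 or t = 5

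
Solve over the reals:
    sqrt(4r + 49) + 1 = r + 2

Isolate the radical: sqrt(4r + 49) = r + 1.
Square both sides: 4r + 49 = (r + 1)^2.
Expand and rearrange: r^2 - 2r - 48 = 0.
Solving gives r = 8 or r = -6.
Check each candidate in the original equation:
  r = 8: sqrt(81) = 9, while r + 1 = 9 — valid.
  r = -6: sqrt(25) = 5, while r + 1 = -5 — extraneous.

r = 8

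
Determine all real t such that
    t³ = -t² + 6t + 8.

Rearrange: t³ + t² - 6t - 8 = 0.
Possible rational roots are divisors of -8. Testing t = -2 gives 0, so (t + 2) is a factor.
Divide: t³ + t² - 6t - 8 = (t + 2)(t² - t - 4).
Apply the quadratic formula to t² - t - 4 = 0: t = (1 ± √17)/2, i.e. t ≈ 2.5616 or t ≈ -1.5616.

t = -2 or t = -1.5616 or t = 2.5616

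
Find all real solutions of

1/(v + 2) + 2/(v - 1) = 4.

v = -1.788 or v = 1.538

Multiply both sides by (v + 2)(v - 1):
(v - 1) + 2(v + 2) = 4(v + 2)(v - 1).
Expand and collect terms: 4v² + v - 11 = 0.
By the quadratic formula, v = (-1 ± √177) / 8, so v ≈ 1.538 or v ≈ -1.788.
Neither value makes a denominator zero (v ≠ -2, v ≠ 1), so both are valid.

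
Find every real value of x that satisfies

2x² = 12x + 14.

x = -1 or x = 7

Bring every term to one side: 2x² - 12x - 14 = 0.
Factor: 2(x - 7)(x + 1) = 0.
So x = 7 or x = -1.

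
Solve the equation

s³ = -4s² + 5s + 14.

Rearrange: s³ + 4s² - 5s - 14 = 0.
Possible rational roots are divisors of -14. Testing s = 2 gives 0, so (s - 2) is a factor.
Divide: s³ + 4s² - 5s - 14 = (s - 2)(s² + 6s + 7).
Apply the quadratic formula to s² + 6s + 7 = 0: s = (-6 ± √8)/2, i.e. s ≈ -1.5858 or s ≈ -4.4142.

s = -4.4142 or s = -1.5858 or s = 2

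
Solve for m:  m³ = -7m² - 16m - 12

m = -3 or m = -2

Rearrange: m³ + 7m² + 16m + 12 = 0.
Possible rational roots are divisors of 12. Testing m = -3 gives 0, so (m + 3) is a factor.
Divide: m³ + 7m² + 16m + 12 = (m + 3)(m² + 4m + 4).
The quadratic has the repeated root m = -2.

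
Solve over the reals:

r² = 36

Bring every term to one side: r² - 36 = 0.
Factor: (r + 6)(r - 6) = 0.
So r = -6 or r = 6.

r = -6 or r = 6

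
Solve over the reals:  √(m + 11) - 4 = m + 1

Isolate the radical: √(m + 11) = m + 5.
Square both sides: m + 11 = (m + 5)².
Expand and rearrange: m² + 9m + 14 = 0.
Solving gives m = -2 or m = -7.
Check each candidate in the original equation:
  m = -2: √(9) = 3, while m + 5 = 3 — valid.
  m = -7: √(4) = 2, while m + 5 = -2 — extraneous.

m = -2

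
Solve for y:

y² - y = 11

Rearrange to standard form: y² - y - 11 = 0.
Discriminant: (-1)² − 4·1·(-11) = 45.
Quadratic formula: y = (1 ± √45) / 2.
So y = 1/2 + 3·√(5)/2 ≈ 3.8541 or y = 1/2 - 3·√(5)/2 ≈ -2.8541.

y = -2.8541 or y = 3.8541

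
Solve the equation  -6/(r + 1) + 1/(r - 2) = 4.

r = -2.4197 or r = 2.1697

Multiply both sides by (r + 1)(r - 2):
-6(r - 2) + (r + 1) = 4(r + 1)(r - 2).
Expand and collect terms: 4r² + r - 21 = 0.
By the quadratic formula, r = (-1 ± √337) / 8, so r ≈ 2.1697 or r ≈ -2.4197.
Neither value makes a denominator zero (r ≠ -1, r ≠ 2), so both are valid.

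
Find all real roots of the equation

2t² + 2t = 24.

t = -4 or t = 3

Bring every term to one side: 2t² + 2t - 24 = 0.
Factor: 2(t - 3)(t + 4) = 0.
So t = 3 or t = -4.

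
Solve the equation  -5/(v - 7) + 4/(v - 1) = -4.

Multiply both sides by (v - 7)(v - 1):
-5(v - 1) + 4(v - 7) = -4(v - 7)(v - 1).
Expand and collect terms: -4v^2 + 33v - 5 = 0.
By the quadratic formula, v = (-33 +/- sqrt(1009)) / -8, so v ~= 0.1544 or v ~= 8.0956.
Neither value makes a denominator zero (v != 7, v != 1), so both are valid.

v = 0.1544 or v = 8.0956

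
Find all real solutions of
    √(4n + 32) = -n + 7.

Square both sides: 4n + 32 = (-n + 7)².
Expand and rearrange: n² - 18n + 17 = 0.
Solving gives n = 17 or n = 1.
Check each candidate in the original equation:
  n = 17: √(100) = 10, while -n + 7 = -10 — extraneous.
  n = 1: √(36) = 6, while -n + 7 = 6 — valid.

n = 1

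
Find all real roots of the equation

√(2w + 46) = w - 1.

Square both sides: 2w + 46 = (w - 1)².
Expand and rearrange: w² - 4w - 45 = 0.
Solving gives w = 9 or w = -5.
Check each candidate in the original equation:
  w = 9: √(64) = 8, while w - 1 = 8 — valid.
  w = -5: √(36) = 6, while w - 1 = -6 — extraneous.

w = 9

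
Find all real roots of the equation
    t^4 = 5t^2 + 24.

Let u = t^2. The equation becomes u^2 - 5u - 24 = 0.
Factor: (u + 3)(u - 8) = 0, so u = -3 or u = 8.
t^2 = -3 < 0 has no real solution.
t^2 = 8 gives t = +/-2*sqrt(2) ~= +/-2.8284.

t = -2.8284 or t = 2.8284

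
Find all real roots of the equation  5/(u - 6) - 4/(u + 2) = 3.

Multiply both sides by (u - 6)(u + 2):
5(u + 2) - 4(u - 6) = 3(u - 6)(u + 2).
Expand and collect terms: 3u^2 - 13u - 70 = 0.
By the quadratic formula, u = (13 +/- sqrt(1009)) / 6, so u ~= 7.4608 or u ~= -3.1275.
Neither value makes a denominator zero (u != 6, u != -2), so both are valid.

u = -3.1275 or u = 7.4608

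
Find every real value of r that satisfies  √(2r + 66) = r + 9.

r = -1

Square both sides: 2r + 66 = (r + 9)².
Expand and rearrange: r² + 16r + 15 = 0.
Solving gives r = -1 or r = -15.
Check each candidate in the original equation:
  r = -1: √(64) = 8, while r + 9 = 8 — valid.
  r = -15: √(36) = 6, while r + 9 = -6 — extraneous.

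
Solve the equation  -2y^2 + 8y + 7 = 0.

y = -0.7386 or y = 4.7386

Discriminant: (8)^2 - 4*(-2)*7 = 120.
Quadratic formula: y = (-8 +/- sqrt(120)) / (-4).
So y = 2 - sqrt(30)/2 ~= -0.7386 or y = 2 + sqrt(30)/2 ~= 4.7386.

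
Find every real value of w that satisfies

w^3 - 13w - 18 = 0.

Possible rational roots are divisors of -18. Testing w = -2 gives 0, so (w + 2) is a factor.
Divide: w^3 - 13w - 18 = (w + 2)(w^2 - 2w - 9).
Apply the quadratic formula to w^2 - 2w - 9 = 0: w = (2 +/- sqrt(40))/2, i.e. w ~= 4.1623 or w ~= -2.1623.

w = -2.1623 or w = -2 or w = 4.1623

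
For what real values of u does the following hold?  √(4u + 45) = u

Square both sides: 4u + 45 = (u)².
Expand and rearrange: u² - 4u - 45 = 0.
Solving gives u = 9 or u = -5.
Check each candidate in the original equation:
  u = 9: √(81) = 9, while u = 9 — valid.
  u = -5: √(25) = 5, while u = -5 — extraneous.

u = 9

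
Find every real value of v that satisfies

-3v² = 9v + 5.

v = -2.2638 or v = -0.7362

Rearrange to standard form: -3v² - 9v - 5 = 0.
Discriminant: (-9)² − 4·(-3)·(-5) = 21.
Quadratic formula: v = (9 ± √21) / (-6).
So v = -3/2 - √(21)/6 ≈ -2.2638 or v = -3/2 + √(21)/6 ≈ -0.7362.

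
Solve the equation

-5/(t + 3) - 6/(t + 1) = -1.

t = -2.1789 or t = 9.1789

Multiply both sides by (t + 3)(t + 1):
-5(t + 1) - 6(t + 3) = -(t + 3)(t + 1).
Expand and collect terms: -t^2 + 7t + 20 = 0.
By the quadratic formula, t = (-7 +/- sqrt(129)) / -2, so t ~= -2.1789 or t ~= 9.1789.
Neither value makes a denominator zero (t != -3, t != -1), so both are valid.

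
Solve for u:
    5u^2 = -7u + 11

u = -2.3401 or u = 0.9401

Rearrange to standard form: 5u^2 + 7u - 11 = 0.
Discriminant: (7)^2 - 4*5*(-11) = 269.
Quadratic formula: u = (-7 +/- sqrt(269)) / 10.
So u = -7/10 + sqrt(269)/10 ~= 0.9401 or u = -sqrt(269)/10 - 7/10 ~= -2.3401.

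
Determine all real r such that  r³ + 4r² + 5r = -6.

r = -3

Rearrange: r³ + 4r² + 5r + 6 = 0.
Possible rational roots are divisors of 6. Testing r = -3 gives 0, so (r + 3) is a factor.
Divide: r³ + 4r² + 5r + 6 = (r + 3)(r² + r + 2).
The quadratic r² + r + 2 has discriminant -7 < 0, so no further real roots.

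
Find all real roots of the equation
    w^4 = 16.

Let u = w^2. The equation becomes u^2 - 16 = 0.
Factor: (u + 4)(u - 4) = 0, so u = -4 or u = 4.
w^2 = -4 < 0 has no real solution.
w^2 = 4 gives w = +/-2.

w = -2 or w = 2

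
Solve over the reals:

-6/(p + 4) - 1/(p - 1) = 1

Multiply both sides by (p + 4)(p - 1):
-6(p - 1) - (p + 4) = (p + 4)(p - 1).
Expand and collect terms: p^2 + 10p - 6 = 0.
By the quadratic formula, p = (-10 +/- sqrt(124)) / 2, so p ~= 0.5678 or p ~= -10.5678.
Neither value makes a denominator zero (p != -4, p != 1), so both are valid.

p = -10.5678 or p = 0.5678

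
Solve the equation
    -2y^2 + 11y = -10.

y = -0.7944 or y = 6.2944

Rearrange to standard form: -2y^2 + 11y + 10 = 0.
Discriminant: (11)^2 - 4*(-2)*10 = 201.
Quadratic formula: y = (-11 +/- sqrt(201)) / (-4).
So y = 11/4 - sqrt(201)/4 ~= -0.7944 or y = 11/4 + sqrt(201)/4 ~= 6.2944.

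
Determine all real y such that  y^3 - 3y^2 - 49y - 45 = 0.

Possible rational roots are divisors of -45. Testing y = -5 gives 0, so (y + 5) is a factor.
Divide: y^3 - 3y^2 - 49y - 45 = (y + 5)(y^2 - 8y - 9).
Factor the quadratic: y = 9 or y = -1.

y = -5 or y = -1 or y = 9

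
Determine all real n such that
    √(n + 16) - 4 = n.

n = 0

Isolate the radical: √(n + 16) = n + 4.
Square both sides: n + 16 = (n + 4)².
Expand and rearrange: n² + 7n = 0.
Solving gives n = 0 or n = -7.
Check each candidate in the original equation:
  n = 0: √(16) = 4, while n + 4 = 4 — valid.
  n = -7: √(9) = 3, while n + 4 = -3 — extraneous.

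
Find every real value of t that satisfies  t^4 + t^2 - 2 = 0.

t = -1 or t = 1

Let u = t^2. The equation becomes u^2 + u - 2 = 0.
Factor: (u + 2)(u - 1) = 0, so u = -2 or u = 1.
t^2 = -2 < 0 has no real solution.
t^2 = 1 gives t = +/-1.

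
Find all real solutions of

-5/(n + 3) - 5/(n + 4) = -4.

Multiply both sides by (n + 3)(n + 4):
-5(n + 4) - 5(n + 3) = -4(n + 3)(n + 4).
Expand and collect terms: -4n^2 - 18n - 13 = 0.
By the quadratic formula, n = (18 +/- sqrt(116)) / -8, so n ~= -3.5963 or n ~= -0.9037.
Neither value makes a denominator zero (n != -3, n != -4), so both are valid.

n = -3.5963 or n = -0.9037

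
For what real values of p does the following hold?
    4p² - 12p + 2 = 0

p = 0.1771 or p = 2.8229

Discriminant: (-12)² − 4·4·2 = 112.
Quadratic formula: p = (12 ± √112) / 8.
So p = √(7)/2 + 3/2 ≈ 2.8229 or p = 3/2 - √(7)/2 ≈ 0.1771.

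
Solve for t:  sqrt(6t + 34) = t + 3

Square both sides: 6t + 34 = (t + 3)^2.
Expand and rearrange: t^2 - 25 = 0.
Solving gives t = 5 or t = -5.
Check each candidate in the original equation:
  t = 5: sqrt(64) = 8, while t + 3 = 8 — valid.
  t = -5: sqrt(4) = 2, while t + 3 = -2 — extraneous.

t = 5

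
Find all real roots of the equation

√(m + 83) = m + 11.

Square both sides: m + 83 = (m + 11)².
Expand and rearrange: m² + 21m + 38 = 0.
Solving gives m = -2 or m = -19.
Check each candidate in the original equation:
  m = -2: √(81) = 9, while m + 11 = 9 — valid.
  m = -19: √(64) = 8, while m + 11 = -8 — extraneous.

m = -2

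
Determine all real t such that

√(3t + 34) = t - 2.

t = 10

Square both sides: 3t + 34 = (t - 2)².
Expand and rearrange: t² - 7t - 30 = 0.
Solving gives t = 10 or t = -3.
Check each candidate in the original equation:
  t = 10: √(64) = 8, while t - 2 = 8 — valid.
  t = -3: √(25) = 5, while t - 2 = -5 — extraneous.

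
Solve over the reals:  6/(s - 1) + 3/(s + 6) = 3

s = -5.2426 or s = 3.2426

Multiply both sides by (s - 1)(s + 6):
6(s + 6) + 3(s - 1) = 3(s - 1)(s + 6).
Expand and collect terms: 3s² + 6s - 51 = 0.
By the quadratic formula, s = (-6 ± √648) / 6, so s ≈ 3.2426 or s ≈ -5.2426.
Neither value makes a denominator zero (s ≠ 1, s ≠ -6), so both are valid.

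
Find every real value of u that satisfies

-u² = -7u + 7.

Rearrange to standard form: -u² + 7u - 7 = 0.
Discriminant: (7)² − 4·(-1)·(-7) = 21.
Quadratic formula: u = (-7 ± √21) / (-2).
So u = 7/2 - √(21)/2 ≈ 1.2087 or u = √(21)/2 + 7/2 ≈ 5.7913.

u = 1.2087 or u = 5.7913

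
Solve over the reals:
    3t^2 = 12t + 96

t = -4 or t = 8

Bring every term to one side: 3t^2 - 12t - 96 = 0.
Factor: 3(t - 8)(t + 4) = 0.
So t = 8 or t = -4.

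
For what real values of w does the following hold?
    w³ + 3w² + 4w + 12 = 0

Possible rational roots are divisors of 12. Testing w = -3 gives 0, so (w + 3) is a factor.
Divide: w³ + 3w² + 4w + 12 = (w + 3)(w² + 4).
The quadratic w² + 4 has discriminant -16 < 0, so no further real roots.

w = -3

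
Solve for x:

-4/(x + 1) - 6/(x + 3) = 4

x = -5 or x = -1.5

Multiply both sides by (x + 1)(x + 3):
-4(x + 3) - 6(x + 1) = 4(x + 1)(x + 3).
Expand and collect terms: 4x^2 + 26x + 30 = 0.
Factor or apply the quadratic formula: x = -1.5 or x = -5.
Neither value makes a denominator zero (x != -1, x != -3), so both are valid.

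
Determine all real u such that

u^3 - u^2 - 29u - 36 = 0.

u = -4 or u = -1.4051 or u = 6.4051

Possible rational roots are divisors of -36. Testing u = -4 gives 0, so (u + 4) is a factor.
Divide: u^3 - u^2 - 29u - 36 = (u + 4)(u^2 - 5u - 9).
Apply the quadratic formula to u^2 - 5u - 9 = 0: u = (5 +/- sqrt(61))/2, i.e. u ~= 6.4051 or u ~= -1.4051.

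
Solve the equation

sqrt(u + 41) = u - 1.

u = 8

Square both sides: u + 41 = (u - 1)^2.
Expand and rearrange: u^2 - 3u - 40 = 0.
Solving gives u = 8 or u = -5.
Check each candidate in the original equation:
  u = 8: sqrt(49) = 7, while u - 1 = 7 — valid.
  u = -5: sqrt(36) = 6, while u - 1 = -6 — extraneous.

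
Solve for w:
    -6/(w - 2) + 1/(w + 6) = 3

w = -5.5465 or w = -0.1202

Multiply both sides by (w - 2)(w + 6):
-6(w + 6) + (w - 2) = 3(w - 2)(w + 6).
Expand and collect terms: 3w^2 + 17w + 2 = 0.
By the quadratic formula, w = (-17 +/- sqrt(265)) / 6, so w ~= -0.1202 or w ~= -5.5465.
Neither value makes a denominator zero (w != 2, w != -6), so both are valid.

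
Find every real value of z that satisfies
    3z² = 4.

Rearrange to standard form: 3z² - 4 = 0.
Discriminant: (0)² − 4·3·(-4) = 48.
Quadratic formula: z = (0 ± √48) / 6.
So z = 2·√(3)/3 ≈ 1.1547 or z = -2·√(3)/3 ≈ -1.1547.

z = -1.1547 or z = 1.1547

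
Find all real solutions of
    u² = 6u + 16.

Bring every term to one side: u² - 6u - 16 = 0.
Factor: (u + 2)(u - 8) = 0.
So u = -2 or u = 8.

u = -2 or u = 8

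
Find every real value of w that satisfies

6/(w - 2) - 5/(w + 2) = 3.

Multiply both sides by (w - 2)(w + 2):
6(w + 2) - 5(w - 2) = 3(w - 2)(w + 2).
Expand and collect terms: 3w² - w - 34 = 0.
By the quadratic formula, w = (1 ± √409) / 6, so w ≈ 3.5373 or w ≈ -3.204.
Neither value makes a denominator zero (w ≠ 2, w ≠ -2), so both are valid.

w = -3.204 or w = 3.5373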